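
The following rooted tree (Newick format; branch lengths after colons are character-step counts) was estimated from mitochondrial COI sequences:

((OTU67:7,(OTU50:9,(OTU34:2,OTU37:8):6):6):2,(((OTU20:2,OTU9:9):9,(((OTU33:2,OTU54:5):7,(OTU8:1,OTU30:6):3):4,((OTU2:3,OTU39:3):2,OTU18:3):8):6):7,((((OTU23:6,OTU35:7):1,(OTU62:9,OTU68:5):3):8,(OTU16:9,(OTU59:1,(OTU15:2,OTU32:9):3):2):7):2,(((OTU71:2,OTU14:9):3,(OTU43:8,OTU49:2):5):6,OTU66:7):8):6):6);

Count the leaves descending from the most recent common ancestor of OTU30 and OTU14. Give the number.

The MRCA of OTU30 and OTU14 is the node subtending (((OTU20,OTU9),(((OTU33,OTU54),(OTU8,OTU30)),((OTU2,OTU39),OTU18))),((((OTU23,OTU35),(OTU62,OTU68)),(OTU16,(OTU59,(OTU15,OTU32)))),(((OTU71,OTU14),(OTU43,OTU49)),OTU66))).
That clade contains 22 terminal taxa: OTU14, OTU15, OTU16, OTU18, OTU2, OTU20, OTU23, OTU30, OTU32, OTU33, OTU35, OTU39, OTU43, OTU49, OTU54, OTU59, OTU62, OTU66, OTU68, OTU71, OTU8, OTU9.

22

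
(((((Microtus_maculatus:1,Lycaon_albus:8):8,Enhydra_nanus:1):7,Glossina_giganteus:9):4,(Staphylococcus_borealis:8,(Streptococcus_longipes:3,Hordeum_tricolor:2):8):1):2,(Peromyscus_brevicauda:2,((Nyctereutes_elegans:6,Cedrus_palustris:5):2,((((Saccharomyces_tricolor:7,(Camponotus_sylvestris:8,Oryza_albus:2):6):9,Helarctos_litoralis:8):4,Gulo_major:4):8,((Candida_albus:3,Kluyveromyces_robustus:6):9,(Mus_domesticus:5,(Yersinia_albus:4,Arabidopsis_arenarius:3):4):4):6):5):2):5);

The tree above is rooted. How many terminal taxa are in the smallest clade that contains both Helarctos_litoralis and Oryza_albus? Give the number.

The MRCA of Helarctos_litoralis and Oryza_albus is the node subtending ((Saccharomyces_tricolor,(Camponotus_sylvestris,Oryza_albus)),Helarctos_litoralis).
That clade contains 4 terminal taxa: Camponotus_sylvestris, Helarctos_litoralis, Oryza_albus, Saccharomyces_tricolor.

4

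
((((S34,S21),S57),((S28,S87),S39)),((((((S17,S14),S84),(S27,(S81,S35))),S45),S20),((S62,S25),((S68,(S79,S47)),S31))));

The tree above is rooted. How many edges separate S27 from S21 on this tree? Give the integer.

10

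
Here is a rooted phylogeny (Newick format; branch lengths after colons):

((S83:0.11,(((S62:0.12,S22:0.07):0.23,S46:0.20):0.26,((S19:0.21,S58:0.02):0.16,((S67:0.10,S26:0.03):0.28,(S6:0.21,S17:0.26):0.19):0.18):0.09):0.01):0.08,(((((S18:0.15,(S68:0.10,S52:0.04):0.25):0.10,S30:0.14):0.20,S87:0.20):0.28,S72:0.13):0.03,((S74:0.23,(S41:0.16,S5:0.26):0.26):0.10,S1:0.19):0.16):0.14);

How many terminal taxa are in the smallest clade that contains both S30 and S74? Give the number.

The MRCA of S30 and S74 is the node subtending (((((S18,(S68,S52)),S30),S87),S72),((S74,(S41,S5)),S1)).
That clade contains 10 terminal taxa: S1, S18, S30, S41, S5, S52, S68, S72, S74, S87.

10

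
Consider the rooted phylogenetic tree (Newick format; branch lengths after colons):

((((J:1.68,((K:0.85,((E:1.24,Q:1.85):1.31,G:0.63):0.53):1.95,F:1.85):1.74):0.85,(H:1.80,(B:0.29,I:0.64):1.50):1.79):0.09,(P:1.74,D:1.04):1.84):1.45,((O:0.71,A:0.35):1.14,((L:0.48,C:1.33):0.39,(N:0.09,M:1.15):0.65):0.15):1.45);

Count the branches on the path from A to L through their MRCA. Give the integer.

The MRCA of A and L is the node subtending ((O,A),((L,C),(N,M))).
From A up to that node: 2 branches. From L up to the same node: 3 branches. Total: 2 + 3 = 5.

5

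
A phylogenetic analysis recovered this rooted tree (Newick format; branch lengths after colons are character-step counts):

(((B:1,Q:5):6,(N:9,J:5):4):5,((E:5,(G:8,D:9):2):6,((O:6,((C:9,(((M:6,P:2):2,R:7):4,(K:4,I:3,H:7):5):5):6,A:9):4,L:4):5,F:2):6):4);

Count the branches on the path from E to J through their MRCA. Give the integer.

The MRCA of E and J is the root of the tree.
From E up to that node: 3 branches. From J up to the same node: 3 branches. Total: 3 + 3 = 6.

6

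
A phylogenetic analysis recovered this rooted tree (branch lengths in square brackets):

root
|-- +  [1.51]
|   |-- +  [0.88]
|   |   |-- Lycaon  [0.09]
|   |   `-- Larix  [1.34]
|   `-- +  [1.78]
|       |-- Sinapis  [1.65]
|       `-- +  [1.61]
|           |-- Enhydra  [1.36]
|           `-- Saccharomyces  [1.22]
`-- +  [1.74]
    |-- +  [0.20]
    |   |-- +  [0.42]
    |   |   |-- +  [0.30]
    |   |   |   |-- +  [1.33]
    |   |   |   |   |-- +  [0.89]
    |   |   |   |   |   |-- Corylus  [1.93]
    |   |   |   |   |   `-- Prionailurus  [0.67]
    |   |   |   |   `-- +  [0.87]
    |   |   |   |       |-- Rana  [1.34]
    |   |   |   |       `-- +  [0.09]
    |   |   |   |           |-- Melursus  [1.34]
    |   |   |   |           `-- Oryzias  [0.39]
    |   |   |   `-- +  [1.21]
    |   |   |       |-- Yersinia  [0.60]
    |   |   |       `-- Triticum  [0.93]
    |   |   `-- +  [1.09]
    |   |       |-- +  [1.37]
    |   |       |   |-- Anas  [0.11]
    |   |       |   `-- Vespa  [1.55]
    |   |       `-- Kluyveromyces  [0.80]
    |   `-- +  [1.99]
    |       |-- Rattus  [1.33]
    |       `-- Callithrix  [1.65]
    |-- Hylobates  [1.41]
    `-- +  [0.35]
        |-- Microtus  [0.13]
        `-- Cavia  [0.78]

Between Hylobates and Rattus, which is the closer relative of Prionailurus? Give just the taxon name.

Rattus

The MRCA of Prionailurus and Rattus subtends (((((Corylus,Prionailurus),(Rana,(Melursus,Oryzias))),(Yersinia,Triticum)),((Anas,Vespa),Kluyveromyces)),(Rattus,Callithrix)) (12 taxa).
The MRCA of Prionailurus and Hylobates subtends ((((((Corylus,Prionailurus),(Rana,(Melursus,Oryzias))),(Yersinia,Triticum)),((Anas,Vespa),Kluyveromyces)),(Rattus,Callithrix)),Hylobates,(Microtus,Cavia)) (15 taxa).
The first is nested inside the second, so Prionailurus shares a more recent common ancestor with Rattus.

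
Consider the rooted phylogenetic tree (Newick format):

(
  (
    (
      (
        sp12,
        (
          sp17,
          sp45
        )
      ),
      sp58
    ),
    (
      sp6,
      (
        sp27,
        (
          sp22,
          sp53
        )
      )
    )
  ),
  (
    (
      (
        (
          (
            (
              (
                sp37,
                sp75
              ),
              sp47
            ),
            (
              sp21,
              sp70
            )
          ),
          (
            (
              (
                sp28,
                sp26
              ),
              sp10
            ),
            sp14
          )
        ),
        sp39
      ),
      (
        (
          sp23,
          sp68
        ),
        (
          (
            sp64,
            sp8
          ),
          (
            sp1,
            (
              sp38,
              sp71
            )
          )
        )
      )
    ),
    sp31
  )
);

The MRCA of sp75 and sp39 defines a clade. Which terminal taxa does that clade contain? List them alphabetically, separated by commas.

sp10, sp14, sp21, sp26, sp28, sp37, sp39, sp47, sp70, sp75

Tracing sp75: it sits inside (sp37,sp75).
Tracing sp39: it sits inside (((((sp37,sp75),sp47),(sp21,sp70)),(((sp28,sp26),sp10),sp14)),sp39).
The smallest clade enclosing both is (((((sp37,sp75),sp47),(sp21,sp70)),(((sp28,sp26),sp10),sp14)),sp39); the answer is its 10 terminal taxa in alphabetical order.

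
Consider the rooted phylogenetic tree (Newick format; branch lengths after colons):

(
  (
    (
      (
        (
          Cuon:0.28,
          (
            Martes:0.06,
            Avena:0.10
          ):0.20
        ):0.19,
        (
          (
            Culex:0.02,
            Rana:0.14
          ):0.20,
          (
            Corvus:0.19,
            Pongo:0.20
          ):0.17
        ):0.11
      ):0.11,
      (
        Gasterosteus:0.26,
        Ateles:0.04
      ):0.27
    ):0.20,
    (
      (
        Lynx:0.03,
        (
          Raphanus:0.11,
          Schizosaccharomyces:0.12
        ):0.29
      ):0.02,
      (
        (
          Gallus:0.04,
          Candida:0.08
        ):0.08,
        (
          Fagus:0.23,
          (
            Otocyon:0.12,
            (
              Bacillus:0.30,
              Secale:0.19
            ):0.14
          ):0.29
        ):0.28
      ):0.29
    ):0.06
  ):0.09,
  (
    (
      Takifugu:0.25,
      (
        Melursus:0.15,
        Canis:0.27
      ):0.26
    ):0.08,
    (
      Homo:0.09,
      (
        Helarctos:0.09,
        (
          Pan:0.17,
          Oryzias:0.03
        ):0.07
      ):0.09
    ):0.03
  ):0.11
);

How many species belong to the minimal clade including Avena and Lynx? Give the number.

The MRCA of Avena and Lynx is the node subtending ((((Cuon,(Martes,Avena)),((Culex,Rana),(Corvus,Pongo))),(Gasterosteus,Ateles)),((Lynx,(Raphanus,Schizosaccharomyces)),((Gallus,Candida),(Fagus,(Otocyon,(Bacillus,Secale)))))).
That clade contains 18 terminal taxa: Ateles, Avena, Bacillus, Candida, Corvus, Culex, Cuon, Fagus, Gallus, Gasterosteus, Lynx, Martes, Otocyon, Pongo, Rana, Raphanus, Schizosaccharomyces, Secale.

18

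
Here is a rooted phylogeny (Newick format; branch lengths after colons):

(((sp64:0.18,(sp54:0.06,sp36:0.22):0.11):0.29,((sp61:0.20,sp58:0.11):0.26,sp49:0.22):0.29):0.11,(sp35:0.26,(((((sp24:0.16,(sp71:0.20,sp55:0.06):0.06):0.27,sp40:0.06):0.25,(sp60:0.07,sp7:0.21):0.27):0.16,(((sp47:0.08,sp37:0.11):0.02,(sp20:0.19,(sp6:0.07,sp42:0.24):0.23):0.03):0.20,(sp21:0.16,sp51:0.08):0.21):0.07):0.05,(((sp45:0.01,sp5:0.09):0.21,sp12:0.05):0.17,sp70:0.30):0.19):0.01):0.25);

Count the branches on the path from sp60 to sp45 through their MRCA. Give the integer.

The MRCA of sp60 and sp45 is the node subtending (((((sp24,(sp71,sp55)),sp40),(sp60,sp7)),(((sp47,sp37),(sp20,(sp6,sp42))),(sp21,sp51))),(((sp45,sp5),sp12),sp70)).
From sp60 up to that node: 4 branches. From sp45 up to the same node: 4 branches. Total: 4 + 4 = 8.

8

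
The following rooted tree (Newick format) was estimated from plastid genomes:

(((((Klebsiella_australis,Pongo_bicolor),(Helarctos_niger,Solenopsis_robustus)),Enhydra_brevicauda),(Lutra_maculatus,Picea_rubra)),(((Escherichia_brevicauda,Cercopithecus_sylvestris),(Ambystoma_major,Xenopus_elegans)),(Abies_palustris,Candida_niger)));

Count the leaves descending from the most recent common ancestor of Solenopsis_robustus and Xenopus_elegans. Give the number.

The MRCA of Solenopsis_robustus and Xenopus_elegans is the root, so the clade is the entire tree.
That clade contains 13 terminal taxa: Abies_palustris, Ambystoma_major, Candida_niger, Cercopithecus_sylvestris, Enhydra_brevicauda, Escherichia_brevicauda, Helarctos_niger, Klebsiella_australis, Lutra_maculatus, Picea_rubra, Pongo_bicolor, Solenopsis_robustus, Xenopus_elegans.

13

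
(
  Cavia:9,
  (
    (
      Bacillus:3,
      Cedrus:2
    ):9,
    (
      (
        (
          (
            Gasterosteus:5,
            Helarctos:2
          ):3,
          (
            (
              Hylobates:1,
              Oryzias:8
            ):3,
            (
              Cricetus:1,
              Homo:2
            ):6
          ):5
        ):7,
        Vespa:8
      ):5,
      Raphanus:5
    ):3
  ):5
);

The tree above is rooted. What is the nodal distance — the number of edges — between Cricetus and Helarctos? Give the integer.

5

The MRCA of Cricetus and Helarctos is the node subtending ((Gasterosteus,Helarctos),((Hylobates,Oryzias),(Cricetus,Homo))).
From Cricetus up to that node: 3 branches. From Helarctos up to the same node: 2 branches. Total: 3 + 2 = 5.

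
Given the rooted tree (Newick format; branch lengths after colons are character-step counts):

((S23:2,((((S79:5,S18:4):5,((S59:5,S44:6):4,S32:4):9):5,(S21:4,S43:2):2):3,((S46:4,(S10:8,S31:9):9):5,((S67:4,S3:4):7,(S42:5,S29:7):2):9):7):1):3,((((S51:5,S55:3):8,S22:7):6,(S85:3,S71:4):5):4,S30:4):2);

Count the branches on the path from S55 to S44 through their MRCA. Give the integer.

12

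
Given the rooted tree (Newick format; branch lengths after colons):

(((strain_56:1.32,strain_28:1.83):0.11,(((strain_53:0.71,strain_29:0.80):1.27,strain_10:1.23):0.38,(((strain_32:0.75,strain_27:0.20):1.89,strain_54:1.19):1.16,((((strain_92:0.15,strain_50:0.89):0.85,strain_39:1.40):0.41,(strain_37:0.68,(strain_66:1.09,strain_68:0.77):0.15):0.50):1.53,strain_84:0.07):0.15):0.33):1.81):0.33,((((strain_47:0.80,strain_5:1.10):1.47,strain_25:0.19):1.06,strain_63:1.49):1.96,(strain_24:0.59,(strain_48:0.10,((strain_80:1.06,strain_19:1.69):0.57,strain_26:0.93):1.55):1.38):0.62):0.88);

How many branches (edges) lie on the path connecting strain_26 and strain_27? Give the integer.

11

The MRCA of strain_26 and strain_27 is the root of the tree.
From strain_26 up to that node: 5 branches. From strain_27 up to the same node: 6 branches. Total: 5 + 6 = 11.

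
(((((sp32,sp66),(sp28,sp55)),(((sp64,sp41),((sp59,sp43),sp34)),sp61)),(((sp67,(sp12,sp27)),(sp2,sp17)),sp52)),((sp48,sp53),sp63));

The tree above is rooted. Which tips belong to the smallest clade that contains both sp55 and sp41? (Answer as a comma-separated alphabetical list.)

sp28, sp32, sp34, sp41, sp43, sp55, sp59, sp61, sp64, sp66

Tracing sp55: it sits inside (sp28,sp55).
Tracing sp41: it sits inside (sp64,sp41).
The smallest clade enclosing both is (((sp32,sp66),(sp28,sp55)),(((sp64,sp41),((sp59,sp43),sp34)),sp61)); the answer is its 10 terminal taxa in alphabetical order.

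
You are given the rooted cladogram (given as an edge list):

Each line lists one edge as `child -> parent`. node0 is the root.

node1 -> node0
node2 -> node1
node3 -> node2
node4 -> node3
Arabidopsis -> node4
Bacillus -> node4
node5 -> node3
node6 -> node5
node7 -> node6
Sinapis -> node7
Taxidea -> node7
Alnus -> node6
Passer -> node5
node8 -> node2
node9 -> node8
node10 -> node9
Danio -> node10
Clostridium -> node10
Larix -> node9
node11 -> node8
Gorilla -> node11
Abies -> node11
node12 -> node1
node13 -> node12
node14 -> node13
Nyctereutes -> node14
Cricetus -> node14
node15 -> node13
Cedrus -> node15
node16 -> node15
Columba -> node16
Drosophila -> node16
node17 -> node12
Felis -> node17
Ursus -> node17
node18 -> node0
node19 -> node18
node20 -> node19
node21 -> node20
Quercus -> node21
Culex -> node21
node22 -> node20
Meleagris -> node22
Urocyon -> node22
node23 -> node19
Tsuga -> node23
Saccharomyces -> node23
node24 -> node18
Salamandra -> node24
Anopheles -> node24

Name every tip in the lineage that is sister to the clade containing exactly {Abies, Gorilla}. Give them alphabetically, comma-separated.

Clostridium, Danio, Larix

The clade containing exactly {Abies, Gorilla} attaches to the tree at the node subtending (((Danio,Clostridium),Larix),(Gorilla,Abies)).
The other lineage descending from that same node — the sister group — is ((Danio,Clostridium),Larix); its 3 tips in alphabetical order are the answer.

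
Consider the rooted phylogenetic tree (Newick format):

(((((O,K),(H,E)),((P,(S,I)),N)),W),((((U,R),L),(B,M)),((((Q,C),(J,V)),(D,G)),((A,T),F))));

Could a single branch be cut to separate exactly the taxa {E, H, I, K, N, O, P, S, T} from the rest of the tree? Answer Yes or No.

No

The MRCA of the listed taxa is the root, so the smallest clade containing them is the whole tree.
That clade also contains A, B, C, D, F, G, J, L, M, Q, R, U, V, W, which are not in the proposed group, so the group is not monophyletic.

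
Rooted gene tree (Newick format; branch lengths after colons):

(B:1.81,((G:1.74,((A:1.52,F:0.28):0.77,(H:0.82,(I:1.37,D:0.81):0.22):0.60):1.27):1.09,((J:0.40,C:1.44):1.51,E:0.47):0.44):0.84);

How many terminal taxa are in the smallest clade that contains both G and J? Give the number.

9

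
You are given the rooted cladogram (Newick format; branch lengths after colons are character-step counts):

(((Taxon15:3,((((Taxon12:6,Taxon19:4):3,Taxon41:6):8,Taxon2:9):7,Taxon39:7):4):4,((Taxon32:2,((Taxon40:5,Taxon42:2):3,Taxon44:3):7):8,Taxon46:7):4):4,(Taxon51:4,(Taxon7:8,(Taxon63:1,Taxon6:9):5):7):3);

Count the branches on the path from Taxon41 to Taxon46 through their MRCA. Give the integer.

The MRCA of Taxon41 and Taxon46 is the node subtending ((Taxon15,((((Taxon12,Taxon19),Taxon41),Taxon2),Taxon39)),((Taxon32,((Taxon40,Taxon42),Taxon44)),Taxon46)).
From Taxon41 up to that node: 5 branches. From Taxon46 up to the same node: 2 branches. Total: 5 + 2 = 7.

7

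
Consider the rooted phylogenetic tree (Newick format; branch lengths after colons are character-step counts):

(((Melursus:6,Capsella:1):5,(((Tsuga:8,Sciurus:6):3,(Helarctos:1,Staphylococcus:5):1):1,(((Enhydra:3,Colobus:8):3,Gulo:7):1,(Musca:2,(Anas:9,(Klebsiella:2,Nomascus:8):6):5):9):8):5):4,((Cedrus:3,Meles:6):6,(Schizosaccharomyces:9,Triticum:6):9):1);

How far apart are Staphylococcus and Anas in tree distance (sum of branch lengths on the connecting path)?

38

The path runs Staphylococcus → … → MRCA → … → Anas; the MRCA is the node subtending (((Tsuga,Sciurus),(Helarctos,Staphylococcus)),(((Enhydra,Colobus),Gulo),(Musca,(Anas,(Klebsiella,Nomascus))))).
Branch lengths along that path: 5 + 1 + 1 + 8 + 9 + 5 + 9 = 38.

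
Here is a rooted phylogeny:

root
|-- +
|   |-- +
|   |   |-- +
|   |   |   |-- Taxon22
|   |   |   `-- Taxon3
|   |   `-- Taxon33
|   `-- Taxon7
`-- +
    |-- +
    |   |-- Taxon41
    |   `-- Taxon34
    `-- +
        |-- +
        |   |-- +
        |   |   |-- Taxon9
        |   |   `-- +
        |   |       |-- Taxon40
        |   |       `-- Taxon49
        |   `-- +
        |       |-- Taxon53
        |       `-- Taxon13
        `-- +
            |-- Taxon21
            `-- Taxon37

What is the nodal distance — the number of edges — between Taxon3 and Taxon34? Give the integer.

The MRCA of Taxon3 and Taxon34 is the root of the tree.
From Taxon3 up to that node: 4 branches. From Taxon34 up to the same node: 3 branches. Total: 4 + 3 = 7.

7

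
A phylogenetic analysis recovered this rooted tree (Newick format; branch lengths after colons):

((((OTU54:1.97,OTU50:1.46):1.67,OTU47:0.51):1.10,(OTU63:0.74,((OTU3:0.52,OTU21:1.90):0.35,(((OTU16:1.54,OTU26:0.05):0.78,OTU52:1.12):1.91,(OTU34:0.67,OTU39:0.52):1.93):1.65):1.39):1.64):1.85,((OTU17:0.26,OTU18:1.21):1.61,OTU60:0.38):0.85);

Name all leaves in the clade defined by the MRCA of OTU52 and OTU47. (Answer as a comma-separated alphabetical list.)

OTU16, OTU21, OTU26, OTU3, OTU34, OTU39, OTU47, OTU50, OTU52, OTU54, OTU63

Tracing OTU52: it sits inside ((OTU16,OTU26),OTU52).
Tracing OTU47: it sits inside ((OTU54,OTU50),OTU47).
The smallest clade enclosing both is (((OTU54,OTU50),OTU47),(OTU63,((OTU3,OTU21),(((OTU16,OTU26),OTU52),(OTU34,OTU39))))); the answer is its 11 terminal taxa in alphabetical order.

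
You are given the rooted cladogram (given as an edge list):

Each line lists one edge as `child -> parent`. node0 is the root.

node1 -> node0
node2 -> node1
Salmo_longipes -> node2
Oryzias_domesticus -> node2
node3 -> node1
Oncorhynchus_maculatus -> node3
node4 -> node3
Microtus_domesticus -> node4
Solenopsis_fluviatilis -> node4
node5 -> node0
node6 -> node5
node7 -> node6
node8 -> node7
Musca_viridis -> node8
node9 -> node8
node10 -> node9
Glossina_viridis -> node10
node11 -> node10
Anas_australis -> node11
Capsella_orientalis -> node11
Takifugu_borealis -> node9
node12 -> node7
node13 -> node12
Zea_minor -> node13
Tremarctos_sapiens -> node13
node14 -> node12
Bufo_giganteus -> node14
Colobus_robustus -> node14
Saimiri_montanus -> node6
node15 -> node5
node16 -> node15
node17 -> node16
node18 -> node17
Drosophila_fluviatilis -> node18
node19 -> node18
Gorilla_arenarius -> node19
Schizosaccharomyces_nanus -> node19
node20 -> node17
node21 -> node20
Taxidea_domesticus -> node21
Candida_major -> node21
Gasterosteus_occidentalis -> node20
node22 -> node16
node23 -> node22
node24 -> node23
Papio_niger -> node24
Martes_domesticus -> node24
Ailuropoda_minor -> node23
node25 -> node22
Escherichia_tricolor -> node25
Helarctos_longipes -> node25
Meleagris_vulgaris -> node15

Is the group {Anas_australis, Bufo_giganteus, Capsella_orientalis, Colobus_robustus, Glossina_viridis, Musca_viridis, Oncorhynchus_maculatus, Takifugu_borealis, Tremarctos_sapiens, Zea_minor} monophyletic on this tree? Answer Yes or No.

The MRCA of the listed taxa is the root, so the smallest clade containing them is the whole tree.
That clade also contains Ailuropoda_minor, Candida_major, Drosophila_fluviatilis, Escherichia_tricolor, Gasterosteus_occidentalis, Gorilla_arenarius, Helarctos_longipes, Martes_domesticus, Meleagris_vulgaris, Microtus_domesticus, Oryzias_domesticus, Papio_niger, Saimiri_montanus, Salmo_longipes, Schizosaccharomyces_nanus, Solenopsis_fluviatilis, Taxidea_domesticus, which are not in the proposed group, so the group is not monophyletic.

No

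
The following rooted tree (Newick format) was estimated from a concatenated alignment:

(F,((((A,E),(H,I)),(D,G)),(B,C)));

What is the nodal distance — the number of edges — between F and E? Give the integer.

6

The MRCA of F and E is the root of the tree.
From F up to that node: 1 branch. From E up to the same node: 5 branches. Total: 1 + 5 = 6.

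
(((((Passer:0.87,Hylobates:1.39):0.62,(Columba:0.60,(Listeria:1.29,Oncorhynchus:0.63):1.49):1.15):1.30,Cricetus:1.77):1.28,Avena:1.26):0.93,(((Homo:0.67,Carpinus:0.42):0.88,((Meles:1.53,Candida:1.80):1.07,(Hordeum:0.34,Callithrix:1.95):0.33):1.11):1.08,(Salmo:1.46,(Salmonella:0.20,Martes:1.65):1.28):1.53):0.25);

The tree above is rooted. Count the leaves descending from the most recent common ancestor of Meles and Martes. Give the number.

9

The MRCA of Meles and Martes is the node subtending (((Homo,Carpinus),((Meles,Candida),(Hordeum,Callithrix))),(Salmo,(Salmonella,Martes))).
That clade contains 9 terminal taxa: Callithrix, Candida, Carpinus, Homo, Hordeum, Martes, Meles, Salmo, Salmonella.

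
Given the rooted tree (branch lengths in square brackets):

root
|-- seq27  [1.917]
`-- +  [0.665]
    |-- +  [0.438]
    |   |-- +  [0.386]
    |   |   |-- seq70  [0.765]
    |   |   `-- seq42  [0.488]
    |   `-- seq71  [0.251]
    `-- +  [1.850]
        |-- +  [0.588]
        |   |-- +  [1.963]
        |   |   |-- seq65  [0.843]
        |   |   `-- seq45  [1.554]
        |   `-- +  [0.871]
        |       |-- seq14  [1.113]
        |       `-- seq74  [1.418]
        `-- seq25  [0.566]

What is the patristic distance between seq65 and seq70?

The path runs seq65 → … → MRCA → … → seq70; the MRCA is the node subtending (((seq70,seq42),seq71),(((seq65,seq45),(seq14,seq74)),seq25)).
Branch lengths along that path: 0.843 + 1.963 + 0.588 + 1.850 + 0.438 + 0.386 + 0.765 = 6.833.

6.833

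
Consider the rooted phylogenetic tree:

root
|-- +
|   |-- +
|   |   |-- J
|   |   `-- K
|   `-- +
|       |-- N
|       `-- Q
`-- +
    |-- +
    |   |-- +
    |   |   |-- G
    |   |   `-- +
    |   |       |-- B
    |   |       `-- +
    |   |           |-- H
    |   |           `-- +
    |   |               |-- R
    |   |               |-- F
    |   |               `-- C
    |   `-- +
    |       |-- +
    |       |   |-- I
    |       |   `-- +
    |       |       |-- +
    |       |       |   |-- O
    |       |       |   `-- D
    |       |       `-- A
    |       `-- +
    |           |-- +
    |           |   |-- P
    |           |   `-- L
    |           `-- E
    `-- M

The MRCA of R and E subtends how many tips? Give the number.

The MRCA of R and E is the node subtending ((G,(B,(H,(R,F,C)))),((I,((O,D),A)),((P,L),E))).
That clade contains 13 terminal taxa: A, B, C, D, E, F, G, H, I, L, O, P, R.

13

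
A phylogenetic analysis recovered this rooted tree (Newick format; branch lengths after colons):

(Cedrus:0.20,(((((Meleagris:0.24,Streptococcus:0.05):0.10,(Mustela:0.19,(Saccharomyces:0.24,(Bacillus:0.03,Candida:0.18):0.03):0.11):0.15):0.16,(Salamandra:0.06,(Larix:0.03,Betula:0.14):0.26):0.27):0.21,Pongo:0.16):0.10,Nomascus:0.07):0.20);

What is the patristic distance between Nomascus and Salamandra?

The path runs Nomascus → … → MRCA → … → Salamandra; the MRCA is the node subtending (((((Meleagris,Streptococcus),(Mustela,(Saccharomyces,(Bacillus,Candida)))),(Salamandra,(Larix,Betula))),Pongo),Nomascus).
Branch lengths along that path: 0.07 + 0.10 + 0.21 + 0.27 + 0.06 = 0.71.

0.71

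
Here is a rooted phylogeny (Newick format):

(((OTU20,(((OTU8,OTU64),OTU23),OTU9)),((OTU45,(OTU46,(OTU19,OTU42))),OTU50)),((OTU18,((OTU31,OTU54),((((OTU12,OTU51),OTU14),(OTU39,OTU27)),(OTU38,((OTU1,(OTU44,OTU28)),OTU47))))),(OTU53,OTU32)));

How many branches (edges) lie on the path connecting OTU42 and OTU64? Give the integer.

The MRCA of OTU42 and OTU64 is the node subtending ((OTU20,(((OTU8,OTU64),OTU23),OTU9)),((OTU45,(OTU46,(OTU19,OTU42))),OTU50)).
From OTU42 up to that node: 5 branches. From OTU64 up to the same node: 5 branches. Total: 5 + 5 = 10.

10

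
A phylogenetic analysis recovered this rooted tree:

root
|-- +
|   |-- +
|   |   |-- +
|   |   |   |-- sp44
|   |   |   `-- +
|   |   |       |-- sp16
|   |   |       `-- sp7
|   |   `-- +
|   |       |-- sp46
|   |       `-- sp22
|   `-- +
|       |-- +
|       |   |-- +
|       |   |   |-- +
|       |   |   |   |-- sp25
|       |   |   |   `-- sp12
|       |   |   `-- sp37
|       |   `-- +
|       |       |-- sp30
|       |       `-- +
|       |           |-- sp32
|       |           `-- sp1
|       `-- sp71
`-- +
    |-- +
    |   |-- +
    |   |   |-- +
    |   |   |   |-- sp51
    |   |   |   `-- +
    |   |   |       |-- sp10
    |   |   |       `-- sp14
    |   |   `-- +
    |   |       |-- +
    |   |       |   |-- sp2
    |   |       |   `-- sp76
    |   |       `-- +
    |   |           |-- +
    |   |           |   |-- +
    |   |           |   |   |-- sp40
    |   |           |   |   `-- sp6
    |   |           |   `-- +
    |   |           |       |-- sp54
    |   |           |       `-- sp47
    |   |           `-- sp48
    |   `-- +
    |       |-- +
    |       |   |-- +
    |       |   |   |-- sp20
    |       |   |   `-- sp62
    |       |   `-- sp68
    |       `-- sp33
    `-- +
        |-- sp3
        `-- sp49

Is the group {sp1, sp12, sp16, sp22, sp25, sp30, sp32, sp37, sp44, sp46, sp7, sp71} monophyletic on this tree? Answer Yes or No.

The most recent common ancestor of these taxa subtends (((sp44,(sp16,sp7)),(sp46,sp22)),((((sp25,sp12),sp37),(sp30,(sp32,sp1))),sp71)).
That clade has exactly 12 tips — every listed taxon and nothing else — so the group is monophyletic.

Yes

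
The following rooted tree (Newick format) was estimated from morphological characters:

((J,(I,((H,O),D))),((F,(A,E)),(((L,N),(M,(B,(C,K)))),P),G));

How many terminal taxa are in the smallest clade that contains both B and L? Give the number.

6

The MRCA of B and L is the node subtending ((L,N),(M,(B,(C,K)))).
That clade contains 6 terminal taxa: B, C, K, L, M, N.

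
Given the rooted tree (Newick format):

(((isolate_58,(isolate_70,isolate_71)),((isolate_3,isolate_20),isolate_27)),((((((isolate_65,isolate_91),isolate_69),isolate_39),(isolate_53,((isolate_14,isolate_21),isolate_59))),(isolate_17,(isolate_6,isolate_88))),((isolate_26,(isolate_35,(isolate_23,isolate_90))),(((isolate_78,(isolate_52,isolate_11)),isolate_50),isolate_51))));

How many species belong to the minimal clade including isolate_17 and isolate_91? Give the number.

The MRCA of isolate_17 and isolate_91 is the node subtending (((((isolate_65,isolate_91),isolate_69),isolate_39),(isolate_53,((isolate_14,isolate_21),isolate_59))),(isolate_17,(isolate_6,isolate_88))).
That clade contains 11 terminal taxa: isolate_14, isolate_17, isolate_21, isolate_39, isolate_53, isolate_59, isolate_6, isolate_65, isolate_69, isolate_88, isolate_91.

11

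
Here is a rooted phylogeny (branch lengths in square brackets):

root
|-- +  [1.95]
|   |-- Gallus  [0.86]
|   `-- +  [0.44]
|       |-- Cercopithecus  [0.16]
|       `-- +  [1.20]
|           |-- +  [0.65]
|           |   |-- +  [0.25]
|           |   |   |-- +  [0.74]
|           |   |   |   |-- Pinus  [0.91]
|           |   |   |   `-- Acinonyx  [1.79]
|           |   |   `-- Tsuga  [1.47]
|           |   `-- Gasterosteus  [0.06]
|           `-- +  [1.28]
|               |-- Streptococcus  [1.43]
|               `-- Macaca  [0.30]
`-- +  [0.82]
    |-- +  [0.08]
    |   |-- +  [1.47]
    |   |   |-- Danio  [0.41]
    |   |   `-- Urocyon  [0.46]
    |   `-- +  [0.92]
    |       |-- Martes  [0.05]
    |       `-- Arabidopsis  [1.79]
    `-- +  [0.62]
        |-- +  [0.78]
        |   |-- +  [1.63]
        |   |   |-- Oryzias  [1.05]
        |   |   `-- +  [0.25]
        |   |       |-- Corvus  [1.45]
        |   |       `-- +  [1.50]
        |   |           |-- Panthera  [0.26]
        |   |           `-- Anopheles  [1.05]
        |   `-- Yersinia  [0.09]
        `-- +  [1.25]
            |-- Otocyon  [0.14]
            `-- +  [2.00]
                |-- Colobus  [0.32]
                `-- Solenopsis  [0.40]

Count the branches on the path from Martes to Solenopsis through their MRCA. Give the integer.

The MRCA of Martes and Solenopsis is the node subtending (((Danio,Urocyon),(Martes,Arabidopsis)),(((Oryzias,(Corvus,(Panthera,Anopheles))),Yersinia),(Otocyon,(Colobus,Solenopsis)))).
From Martes up to that node: 3 branches. From Solenopsis up to the same node: 4 branches. Total: 3 + 4 = 7.

7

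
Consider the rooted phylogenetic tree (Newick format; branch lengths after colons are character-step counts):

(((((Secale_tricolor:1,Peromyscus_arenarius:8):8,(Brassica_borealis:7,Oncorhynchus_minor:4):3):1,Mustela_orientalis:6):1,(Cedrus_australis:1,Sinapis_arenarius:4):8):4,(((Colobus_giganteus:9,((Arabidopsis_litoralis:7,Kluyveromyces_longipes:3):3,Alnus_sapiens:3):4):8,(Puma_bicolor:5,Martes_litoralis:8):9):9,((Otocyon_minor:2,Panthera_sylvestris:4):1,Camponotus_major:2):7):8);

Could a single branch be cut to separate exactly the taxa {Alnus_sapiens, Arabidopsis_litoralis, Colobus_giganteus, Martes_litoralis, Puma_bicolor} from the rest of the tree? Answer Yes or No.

No

The MRCA of the listed taxa subtends ((Colobus_giganteus,((Arabidopsis_litoralis,Kluyveromyces_longipes),Alnus_sapiens)),(Puma_bicolor,Martes_litoralis)).
That clade also contains Kluyveromyces_longipes, which is not in the proposed group, so the group is not monophyletic.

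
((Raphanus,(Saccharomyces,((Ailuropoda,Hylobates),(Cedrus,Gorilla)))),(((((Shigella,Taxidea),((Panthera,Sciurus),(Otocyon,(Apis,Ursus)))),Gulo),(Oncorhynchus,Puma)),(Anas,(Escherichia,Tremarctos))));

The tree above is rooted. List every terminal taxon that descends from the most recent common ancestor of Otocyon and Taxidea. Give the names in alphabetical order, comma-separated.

Tracing Otocyon: it sits inside (Otocyon,(Apis,Ursus)).
Tracing Taxidea: it sits inside (Shigella,Taxidea).
The smallest clade enclosing both is ((Shigella,Taxidea),((Panthera,Sciurus),(Otocyon,(Apis,Ursus)))); the answer is its 7 terminal taxa in alphabetical order.

Apis, Otocyon, Panthera, Sciurus, Shigella, Taxidea, Ursus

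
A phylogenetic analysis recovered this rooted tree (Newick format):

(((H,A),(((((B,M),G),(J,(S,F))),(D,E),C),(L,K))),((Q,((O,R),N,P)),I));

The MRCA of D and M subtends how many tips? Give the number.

9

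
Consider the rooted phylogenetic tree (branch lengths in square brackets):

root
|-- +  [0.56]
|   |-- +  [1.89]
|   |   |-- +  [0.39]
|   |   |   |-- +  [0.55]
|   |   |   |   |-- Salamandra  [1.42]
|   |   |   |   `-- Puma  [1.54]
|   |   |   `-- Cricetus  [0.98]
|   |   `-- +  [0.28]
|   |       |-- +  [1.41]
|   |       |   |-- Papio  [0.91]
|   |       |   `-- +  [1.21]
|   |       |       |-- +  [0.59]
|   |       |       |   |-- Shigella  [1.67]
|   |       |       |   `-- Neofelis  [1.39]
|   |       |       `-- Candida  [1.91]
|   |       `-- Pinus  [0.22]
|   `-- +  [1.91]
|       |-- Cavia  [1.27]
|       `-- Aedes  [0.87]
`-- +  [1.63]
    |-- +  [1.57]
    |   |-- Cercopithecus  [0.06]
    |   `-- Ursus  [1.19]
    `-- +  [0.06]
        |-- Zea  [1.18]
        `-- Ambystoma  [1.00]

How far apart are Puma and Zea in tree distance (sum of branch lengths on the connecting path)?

7.80

The path runs Puma → … → MRCA → … → Zea; the MRCA is the root of the tree.
Branch lengths along that path: 1.54 + 0.55 + 0.39 + 1.89 + 0.56 + 1.63 + 0.06 + 1.18 = 7.80.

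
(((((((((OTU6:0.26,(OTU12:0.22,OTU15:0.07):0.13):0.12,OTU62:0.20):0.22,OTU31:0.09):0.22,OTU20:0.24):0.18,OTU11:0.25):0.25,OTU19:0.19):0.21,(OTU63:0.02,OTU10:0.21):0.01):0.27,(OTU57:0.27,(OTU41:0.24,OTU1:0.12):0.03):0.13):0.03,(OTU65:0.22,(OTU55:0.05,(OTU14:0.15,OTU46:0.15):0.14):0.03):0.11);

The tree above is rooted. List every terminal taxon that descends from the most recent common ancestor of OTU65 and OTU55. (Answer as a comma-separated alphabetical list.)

OTU14, OTU46, OTU55, OTU65

Tracing OTU65: it sits inside (OTU65,(OTU55,(OTU14,OTU46))).
Tracing OTU55: it sits inside (OTU55,(OTU14,OTU46)).
The smallest clade enclosing both is (OTU65,(OTU55,(OTU14,OTU46))); the answer is its 4 terminal taxa in alphabetical order.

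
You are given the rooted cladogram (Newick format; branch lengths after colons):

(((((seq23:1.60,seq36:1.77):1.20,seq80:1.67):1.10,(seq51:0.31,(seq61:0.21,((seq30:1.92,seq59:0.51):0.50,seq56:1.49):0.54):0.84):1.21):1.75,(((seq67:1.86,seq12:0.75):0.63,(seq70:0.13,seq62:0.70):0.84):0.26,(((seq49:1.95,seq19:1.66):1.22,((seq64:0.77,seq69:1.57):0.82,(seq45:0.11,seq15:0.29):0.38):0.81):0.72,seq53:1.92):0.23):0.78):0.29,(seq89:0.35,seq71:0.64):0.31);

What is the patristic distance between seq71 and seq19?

The path runs seq71 → … → MRCA → … → seq19; the MRCA is the root of the tree.
Branch lengths along that path: 0.64 + 0.31 + 0.29 + 0.78 + 0.23 + 0.72 + 1.22 + 1.66 = 5.85.

5.85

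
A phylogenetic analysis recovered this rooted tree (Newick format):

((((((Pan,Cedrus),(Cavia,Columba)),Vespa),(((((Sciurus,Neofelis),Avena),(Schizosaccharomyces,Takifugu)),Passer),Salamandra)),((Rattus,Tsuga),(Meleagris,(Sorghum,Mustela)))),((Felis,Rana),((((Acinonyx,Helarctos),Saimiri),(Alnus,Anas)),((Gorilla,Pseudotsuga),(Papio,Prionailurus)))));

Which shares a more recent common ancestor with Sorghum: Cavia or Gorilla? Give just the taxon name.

Cavia

The MRCA of Sorghum and Cavia subtends (((((Pan,Cedrus),(Cavia,Columba)),Vespa),(((((Sciurus,Neofelis),Avena),(Schizosaccharomyces,Takifugu)),Passer),Salamandra)),((Rattus,Tsuga),(Meleagris,(Sorghum,Mustela)))) (17 taxa).
The MRCA of Sorghum and Gorilla is the root, subtending the entire tree (28 taxa).
The first is nested inside the second, so Sorghum shares a more recent common ancestor with Cavia.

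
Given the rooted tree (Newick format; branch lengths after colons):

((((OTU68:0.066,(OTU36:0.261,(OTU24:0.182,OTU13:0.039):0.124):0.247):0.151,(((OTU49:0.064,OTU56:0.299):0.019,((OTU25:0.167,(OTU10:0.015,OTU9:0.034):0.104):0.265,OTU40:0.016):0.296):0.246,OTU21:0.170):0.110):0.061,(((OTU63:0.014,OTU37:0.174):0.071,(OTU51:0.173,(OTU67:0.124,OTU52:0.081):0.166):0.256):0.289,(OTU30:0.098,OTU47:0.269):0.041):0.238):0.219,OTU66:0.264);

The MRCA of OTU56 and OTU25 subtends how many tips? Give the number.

The MRCA of OTU56 and OTU25 is the node subtending ((OTU49,OTU56),((OTU25,(OTU10,OTU9)),OTU40)).
That clade contains 6 terminal taxa: OTU10, OTU25, OTU40, OTU49, OTU56, OTU9.

6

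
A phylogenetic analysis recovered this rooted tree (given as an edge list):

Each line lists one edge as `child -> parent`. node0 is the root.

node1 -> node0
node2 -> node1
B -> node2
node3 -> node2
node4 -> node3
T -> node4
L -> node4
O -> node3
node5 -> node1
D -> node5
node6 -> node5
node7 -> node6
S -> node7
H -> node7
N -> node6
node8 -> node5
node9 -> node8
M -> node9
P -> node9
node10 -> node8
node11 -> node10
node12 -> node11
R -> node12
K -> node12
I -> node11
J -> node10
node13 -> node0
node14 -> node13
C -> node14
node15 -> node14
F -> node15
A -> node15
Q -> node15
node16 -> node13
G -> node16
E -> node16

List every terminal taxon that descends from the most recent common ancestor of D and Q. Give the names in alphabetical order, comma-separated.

Tracing D: it sits inside (D,((S,H),N),((M,P),(((R,K),I),J))).
Tracing Q: it sits inside (F,A,Q).
The smallest clade enclosing both is the whole tree (their MRCA is the root), so the answer is all 20 tips in alphabetical order.

A, B, C, D, E, F, G, H, I, J, K, L, M, N, O, P, Q, R, S, T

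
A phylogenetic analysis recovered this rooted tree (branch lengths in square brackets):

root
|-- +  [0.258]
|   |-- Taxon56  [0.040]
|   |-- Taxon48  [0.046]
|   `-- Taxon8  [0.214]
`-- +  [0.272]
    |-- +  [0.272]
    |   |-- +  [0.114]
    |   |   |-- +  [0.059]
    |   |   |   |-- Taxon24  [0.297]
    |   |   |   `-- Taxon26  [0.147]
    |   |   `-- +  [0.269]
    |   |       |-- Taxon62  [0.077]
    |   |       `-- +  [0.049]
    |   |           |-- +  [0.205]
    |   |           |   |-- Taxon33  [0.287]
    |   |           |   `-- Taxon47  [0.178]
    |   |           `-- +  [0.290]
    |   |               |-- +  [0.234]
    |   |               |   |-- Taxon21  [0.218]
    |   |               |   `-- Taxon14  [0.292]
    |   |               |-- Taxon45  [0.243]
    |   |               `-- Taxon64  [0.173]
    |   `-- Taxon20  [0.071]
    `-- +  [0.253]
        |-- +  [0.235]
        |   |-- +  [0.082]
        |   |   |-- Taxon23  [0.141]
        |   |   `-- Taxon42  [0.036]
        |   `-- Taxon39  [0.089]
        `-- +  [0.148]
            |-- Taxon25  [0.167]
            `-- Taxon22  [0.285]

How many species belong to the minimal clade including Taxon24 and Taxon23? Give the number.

15

The MRCA of Taxon24 and Taxon23 is the node subtending ((((Taxon24,Taxon26),(Taxon62,((Taxon33,Taxon47),((Taxon21,Taxon14),Taxon45,Taxon64)))),Taxon20),(((Taxon23,Taxon42),Taxon39),(Taxon25,Taxon22))).
That clade contains 15 terminal taxa: Taxon14, Taxon20, Taxon21, Taxon22, Taxon23, Taxon24, Taxon25, Taxon26, Taxon33, Taxon39, Taxon42, Taxon45, Taxon47, Taxon62, Taxon64.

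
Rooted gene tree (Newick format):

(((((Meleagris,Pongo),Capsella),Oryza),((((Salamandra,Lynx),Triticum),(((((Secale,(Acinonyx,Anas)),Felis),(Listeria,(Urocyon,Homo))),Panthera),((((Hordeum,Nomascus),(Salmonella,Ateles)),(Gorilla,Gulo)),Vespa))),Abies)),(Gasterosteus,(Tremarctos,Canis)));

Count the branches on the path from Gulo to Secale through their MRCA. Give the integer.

9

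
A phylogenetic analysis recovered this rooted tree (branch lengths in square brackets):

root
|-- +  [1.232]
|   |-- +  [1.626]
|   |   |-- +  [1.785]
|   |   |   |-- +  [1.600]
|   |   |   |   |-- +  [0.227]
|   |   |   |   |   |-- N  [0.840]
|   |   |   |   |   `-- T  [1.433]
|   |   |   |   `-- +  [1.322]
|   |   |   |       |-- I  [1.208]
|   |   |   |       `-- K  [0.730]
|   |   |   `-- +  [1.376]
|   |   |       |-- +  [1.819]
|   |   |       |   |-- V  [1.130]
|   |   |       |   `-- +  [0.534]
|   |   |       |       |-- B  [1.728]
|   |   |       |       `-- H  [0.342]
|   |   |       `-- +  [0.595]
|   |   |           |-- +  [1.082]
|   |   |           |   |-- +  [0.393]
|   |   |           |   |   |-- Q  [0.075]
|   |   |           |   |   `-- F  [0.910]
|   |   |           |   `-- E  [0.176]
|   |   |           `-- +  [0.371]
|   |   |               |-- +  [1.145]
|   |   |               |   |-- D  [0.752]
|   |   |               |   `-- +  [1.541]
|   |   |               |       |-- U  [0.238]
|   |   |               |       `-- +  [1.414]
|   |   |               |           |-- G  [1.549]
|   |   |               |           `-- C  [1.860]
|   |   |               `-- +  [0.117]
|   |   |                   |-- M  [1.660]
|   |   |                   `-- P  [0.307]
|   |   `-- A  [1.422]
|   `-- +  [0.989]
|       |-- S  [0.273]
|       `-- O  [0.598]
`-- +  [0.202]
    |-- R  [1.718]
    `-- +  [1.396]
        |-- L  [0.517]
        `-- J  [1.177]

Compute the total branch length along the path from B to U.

7.971

The path runs B → … → MRCA → … → U; the MRCA is the node subtending ((V,(B,H)),(((Q,F),E),((D,(U,(G,C))),(M,P)))).
Branch lengths along that path: 1.728 + 0.534 + 1.819 + 0.595 + 0.371 + 1.145 + 1.541 + 0.238 = 7.971.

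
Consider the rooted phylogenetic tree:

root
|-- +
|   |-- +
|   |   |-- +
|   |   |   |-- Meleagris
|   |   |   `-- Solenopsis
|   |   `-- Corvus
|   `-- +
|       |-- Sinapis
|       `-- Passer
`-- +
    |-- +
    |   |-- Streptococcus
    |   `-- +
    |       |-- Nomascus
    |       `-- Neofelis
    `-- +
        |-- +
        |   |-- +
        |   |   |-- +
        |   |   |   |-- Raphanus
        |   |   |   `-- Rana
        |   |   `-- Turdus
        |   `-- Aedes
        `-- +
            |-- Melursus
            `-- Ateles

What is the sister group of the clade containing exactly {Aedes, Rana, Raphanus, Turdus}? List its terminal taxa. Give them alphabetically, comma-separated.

Ateles, Melursus

The clade containing exactly {Aedes, Rana, Raphanus, Turdus} attaches to the tree at the node subtending ((((Raphanus,Rana),Turdus),Aedes),(Melursus,Ateles)).
The other lineage descending from that same node — the sister group — is (Melursus,Ateles); its 2 tips in alphabetical order are the answer.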